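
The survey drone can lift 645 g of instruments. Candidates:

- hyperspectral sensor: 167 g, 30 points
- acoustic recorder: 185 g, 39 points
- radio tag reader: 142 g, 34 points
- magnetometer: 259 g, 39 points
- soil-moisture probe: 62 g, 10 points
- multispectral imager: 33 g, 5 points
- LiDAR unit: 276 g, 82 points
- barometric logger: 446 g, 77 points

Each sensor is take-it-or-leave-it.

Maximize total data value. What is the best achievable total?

Acoustic recorder + radio tag reader + multispectral imager + LiDAR unit uses 636 of the 645 g and totals 160.

160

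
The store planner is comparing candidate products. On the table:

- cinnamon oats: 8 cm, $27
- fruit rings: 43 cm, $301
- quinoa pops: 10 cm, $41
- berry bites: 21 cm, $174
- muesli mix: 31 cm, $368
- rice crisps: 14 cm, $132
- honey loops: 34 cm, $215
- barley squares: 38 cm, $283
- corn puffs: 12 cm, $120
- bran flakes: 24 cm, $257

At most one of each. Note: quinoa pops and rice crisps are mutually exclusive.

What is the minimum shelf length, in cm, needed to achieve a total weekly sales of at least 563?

55

Minimise cm subject to total weekly sales ≥ 563.
Taking muesli mix + bran flakes gives 625 (≥ 563) for 55 cm.
Any bundle with less than 55 cm falls short of 563.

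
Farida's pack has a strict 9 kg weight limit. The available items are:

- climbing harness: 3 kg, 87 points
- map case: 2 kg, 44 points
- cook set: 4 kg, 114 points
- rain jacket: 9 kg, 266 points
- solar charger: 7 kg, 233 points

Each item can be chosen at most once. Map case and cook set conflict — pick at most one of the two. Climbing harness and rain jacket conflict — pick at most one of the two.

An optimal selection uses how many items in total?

The maximum utility within 9 kg is 277.
One optimal bundle: map case + solar charger (9 kg).
Every optimal selection uses 2 items.

2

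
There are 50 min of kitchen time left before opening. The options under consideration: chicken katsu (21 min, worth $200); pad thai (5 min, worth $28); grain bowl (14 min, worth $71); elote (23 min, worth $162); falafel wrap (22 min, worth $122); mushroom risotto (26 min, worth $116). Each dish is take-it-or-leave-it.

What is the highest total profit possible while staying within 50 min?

390

By profit per min: chicken katsu 9.52, elote 7.04, pad thai 5.60, falafel wrap 5.55 lead.
Chicken katsu + pad thai + elote uses 49 of the 50 min and totals 390.
Runner-up chicken katsu + elote tops out at 362.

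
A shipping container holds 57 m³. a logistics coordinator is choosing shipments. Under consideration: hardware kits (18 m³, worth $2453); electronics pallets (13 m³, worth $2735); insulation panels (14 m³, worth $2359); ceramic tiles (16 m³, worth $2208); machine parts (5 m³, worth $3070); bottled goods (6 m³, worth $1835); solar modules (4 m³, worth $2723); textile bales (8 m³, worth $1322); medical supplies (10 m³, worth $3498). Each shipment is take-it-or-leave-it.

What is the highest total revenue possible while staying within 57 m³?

16314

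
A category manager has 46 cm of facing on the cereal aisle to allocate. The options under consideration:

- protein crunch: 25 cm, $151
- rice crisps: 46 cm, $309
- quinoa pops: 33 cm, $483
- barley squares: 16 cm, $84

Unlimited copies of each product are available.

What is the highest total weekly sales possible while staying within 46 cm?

483

Quinoa pops uses 33 of the 46 cm and totals 483.
Every other selection either busts 46 cm or fails to beat 483.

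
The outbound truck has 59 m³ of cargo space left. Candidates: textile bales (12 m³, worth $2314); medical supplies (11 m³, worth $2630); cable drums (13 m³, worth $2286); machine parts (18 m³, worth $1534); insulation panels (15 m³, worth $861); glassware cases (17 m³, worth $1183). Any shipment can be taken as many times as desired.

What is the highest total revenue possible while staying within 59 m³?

Best packing: 5×medical supplies — 55 m³, 13150 total.
The spare 4 m³ is too small for any remaining shipment, and no exchange beats 13150.

13150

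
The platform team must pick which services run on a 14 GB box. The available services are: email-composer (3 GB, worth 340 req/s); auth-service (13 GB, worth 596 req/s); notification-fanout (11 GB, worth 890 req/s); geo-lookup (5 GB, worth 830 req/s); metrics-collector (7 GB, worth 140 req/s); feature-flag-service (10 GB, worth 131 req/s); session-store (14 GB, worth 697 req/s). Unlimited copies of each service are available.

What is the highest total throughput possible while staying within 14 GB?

2000

Best packing: email-composer + 2×geo-lookup — 13 GB, 2000 total.
Every other selection either busts 14 GB or fails to beat 2000.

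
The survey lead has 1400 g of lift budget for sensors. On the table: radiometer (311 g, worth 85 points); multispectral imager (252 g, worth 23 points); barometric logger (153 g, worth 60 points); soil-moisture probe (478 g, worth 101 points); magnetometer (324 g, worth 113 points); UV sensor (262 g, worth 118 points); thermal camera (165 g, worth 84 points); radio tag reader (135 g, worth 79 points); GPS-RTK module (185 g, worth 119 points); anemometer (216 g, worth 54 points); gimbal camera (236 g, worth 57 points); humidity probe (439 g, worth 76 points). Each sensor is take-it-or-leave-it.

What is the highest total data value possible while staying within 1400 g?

598

Filling by ratio: barometric logger + magnetometer + UV sensor + thermal camera + radio tag reader + GPS-RTK module for 573, with 176 g left unused.
The 153 g tied up in barometric logger is better spent on radiometer — total rises to 598 (1382 g).
That's the maximum — no swap from here does better than 598.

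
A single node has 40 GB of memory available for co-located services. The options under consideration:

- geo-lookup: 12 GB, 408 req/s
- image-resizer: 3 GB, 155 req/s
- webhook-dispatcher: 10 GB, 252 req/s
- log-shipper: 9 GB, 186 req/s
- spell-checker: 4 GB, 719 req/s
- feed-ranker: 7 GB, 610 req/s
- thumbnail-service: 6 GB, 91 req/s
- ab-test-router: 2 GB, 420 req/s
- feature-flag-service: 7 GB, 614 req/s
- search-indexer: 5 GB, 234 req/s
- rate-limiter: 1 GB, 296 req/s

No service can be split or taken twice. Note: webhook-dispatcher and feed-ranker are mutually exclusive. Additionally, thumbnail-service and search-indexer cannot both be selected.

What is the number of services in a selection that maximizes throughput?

Optimal total is 3301.
For example geo-lookup + spell-checker + feed-ranker + ab-test-router + feature-flag-service + search-indexer + rate-limiter achieves it, using 38 GB.
Every optimal selection uses 7 services.

7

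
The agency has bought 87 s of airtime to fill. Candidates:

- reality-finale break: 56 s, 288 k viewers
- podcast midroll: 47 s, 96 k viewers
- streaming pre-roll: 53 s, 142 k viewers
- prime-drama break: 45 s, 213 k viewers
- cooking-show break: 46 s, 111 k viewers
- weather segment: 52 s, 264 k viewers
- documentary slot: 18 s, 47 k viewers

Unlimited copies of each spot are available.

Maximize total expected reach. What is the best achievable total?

Best packing: reality-finale break + documentary slot — 74 s, 335 total.

335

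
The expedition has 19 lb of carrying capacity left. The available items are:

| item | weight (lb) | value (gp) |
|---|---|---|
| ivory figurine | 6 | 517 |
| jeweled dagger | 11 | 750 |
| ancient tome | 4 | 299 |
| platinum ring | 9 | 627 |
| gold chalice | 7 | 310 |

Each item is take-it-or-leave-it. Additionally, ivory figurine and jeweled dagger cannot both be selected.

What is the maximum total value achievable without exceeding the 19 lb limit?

1443

Best packing: ivory figurine + ancient tome + platinum ring — 19 lb, 1443 total.
An exhaustive check of the 32 subsets confirms 1443.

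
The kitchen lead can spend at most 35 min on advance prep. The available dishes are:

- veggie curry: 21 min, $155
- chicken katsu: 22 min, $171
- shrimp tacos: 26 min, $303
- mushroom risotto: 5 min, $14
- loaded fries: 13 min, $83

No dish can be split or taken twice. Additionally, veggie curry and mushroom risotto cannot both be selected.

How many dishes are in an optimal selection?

Best achievable profit is 317.
For example shrimp tacos + mushroom risotto achieves it, using 31 min.
Any selection reaching 317 contains exactly 2 dishes.

2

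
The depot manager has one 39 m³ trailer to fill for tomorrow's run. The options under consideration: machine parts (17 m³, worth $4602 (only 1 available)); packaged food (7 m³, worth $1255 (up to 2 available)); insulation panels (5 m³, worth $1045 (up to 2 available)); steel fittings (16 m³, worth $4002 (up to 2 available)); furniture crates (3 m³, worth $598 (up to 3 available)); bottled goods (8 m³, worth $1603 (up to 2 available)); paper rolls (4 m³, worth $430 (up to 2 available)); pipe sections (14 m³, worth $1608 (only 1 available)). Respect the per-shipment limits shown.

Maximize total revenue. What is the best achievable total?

9800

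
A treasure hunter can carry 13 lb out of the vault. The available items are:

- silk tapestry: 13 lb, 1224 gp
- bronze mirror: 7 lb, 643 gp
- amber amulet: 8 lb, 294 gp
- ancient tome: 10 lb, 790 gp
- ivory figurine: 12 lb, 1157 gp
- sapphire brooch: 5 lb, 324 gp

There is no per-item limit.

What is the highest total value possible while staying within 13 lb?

1224

By value per lb: ivory figurine 96.42, silk tapestry 94.15, bronze mirror 91.86, ancient tome 79.00 lead.
Filling by ratio: ivory figurine for 1157, with 1 lb left unused.
Replace ivory figurine with silk tapestry: the trade gains 67 net, giving 1224 at 13 lb.
That's the maximum — no swap from here does better than 1224.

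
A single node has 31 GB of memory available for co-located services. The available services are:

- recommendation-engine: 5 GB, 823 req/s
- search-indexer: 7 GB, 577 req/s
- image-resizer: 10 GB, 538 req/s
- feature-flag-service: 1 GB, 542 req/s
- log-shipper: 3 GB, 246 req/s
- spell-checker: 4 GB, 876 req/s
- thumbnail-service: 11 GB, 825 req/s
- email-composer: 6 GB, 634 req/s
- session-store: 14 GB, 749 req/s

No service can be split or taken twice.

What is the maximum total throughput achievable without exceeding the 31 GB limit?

Greedy by ratio would take recommendation-engine + search-indexer + feature-flag-service + log-shipper + spell-checker + email-composer: 26 GB used, total 3698.
Replace search-indexer with thumbnail-service: the trade gains 248 net, giving 3946 at 30 GB.
Next best is recommendation-engine + search-indexer + feature-flag-service + log-shipper + spell-checker + thumbnail-service at 3889 (31 GB) — short by 57.

3946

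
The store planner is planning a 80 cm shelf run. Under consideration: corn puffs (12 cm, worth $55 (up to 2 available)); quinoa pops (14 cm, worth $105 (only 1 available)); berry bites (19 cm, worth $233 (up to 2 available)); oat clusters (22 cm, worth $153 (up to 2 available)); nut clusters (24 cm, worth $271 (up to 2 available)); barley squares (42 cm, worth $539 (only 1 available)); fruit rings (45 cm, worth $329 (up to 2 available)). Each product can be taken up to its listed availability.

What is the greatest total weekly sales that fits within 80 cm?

1005

Density check — barley squares 12.83, berry bites 12.26, nut clusters 11.29 are the best per cm.
Best packing: 2×berry bites + barley squares — 80 cm, 1005 total.
That's the maximum — no swap from here does better than 1005.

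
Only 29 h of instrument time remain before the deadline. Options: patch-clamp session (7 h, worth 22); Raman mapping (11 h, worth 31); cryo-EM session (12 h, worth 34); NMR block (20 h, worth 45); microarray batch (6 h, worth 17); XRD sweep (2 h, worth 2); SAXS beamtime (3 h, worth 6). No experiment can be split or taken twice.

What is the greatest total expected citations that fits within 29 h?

Greedy by ratio would take patch-clamp session + cryo-EM session + microarray batch + SAXS beamtime: 28 h used, total 79.
Dropping patch-clamp session and SAXS beamtime frees 10 h; slotting in Raman mapping (11 h) lifts the total to 82 at 29 h.
Next best is patch-clamp session + cryo-EM session + microarray batch + SAXS beamtime at 79 (28 h) — short by 3.

82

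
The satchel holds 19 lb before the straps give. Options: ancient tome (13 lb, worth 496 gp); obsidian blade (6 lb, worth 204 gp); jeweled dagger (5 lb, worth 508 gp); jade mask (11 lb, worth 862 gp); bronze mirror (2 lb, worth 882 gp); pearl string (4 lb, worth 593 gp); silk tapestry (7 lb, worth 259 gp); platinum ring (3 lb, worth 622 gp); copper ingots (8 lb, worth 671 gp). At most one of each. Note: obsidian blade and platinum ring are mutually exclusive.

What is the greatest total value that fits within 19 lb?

2768

Greedy by ratio would take jeweled dagger + bronze mirror + pearl string + platinum ring: 14 lb used, total 2605.
Dropping jeweled dagger frees 5 lb; slotting in copper ingots (8 lb) lifts the total to 2768 at 17 lb.
That's the maximum — no feasible swap from here does better than 2768.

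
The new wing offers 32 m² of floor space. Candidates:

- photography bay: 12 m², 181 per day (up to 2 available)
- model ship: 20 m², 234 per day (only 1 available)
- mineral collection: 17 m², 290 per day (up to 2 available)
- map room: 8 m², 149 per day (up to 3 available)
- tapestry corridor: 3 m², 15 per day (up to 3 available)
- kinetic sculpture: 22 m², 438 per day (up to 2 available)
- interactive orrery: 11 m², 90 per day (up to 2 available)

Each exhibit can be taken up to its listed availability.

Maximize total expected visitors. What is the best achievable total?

By expected visitors per m²: kinetic sculpture 19.91, map room 18.62, mineral collection 17.06 lead.
The ratio ordering already packs tightly: map room + kinetic sculpture, 30 m², 587.

587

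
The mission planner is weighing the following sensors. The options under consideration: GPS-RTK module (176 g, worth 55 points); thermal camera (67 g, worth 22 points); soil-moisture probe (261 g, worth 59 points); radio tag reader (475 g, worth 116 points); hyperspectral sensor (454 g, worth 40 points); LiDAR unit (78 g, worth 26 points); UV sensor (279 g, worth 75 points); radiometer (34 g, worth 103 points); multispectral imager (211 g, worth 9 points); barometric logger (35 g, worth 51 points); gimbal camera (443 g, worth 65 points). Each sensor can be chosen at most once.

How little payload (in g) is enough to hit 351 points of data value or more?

Minimise g subject to total data value ≥ 351.
GPS-RTK module + radio tag reader + LiDAR unit + radiometer + barometric logger reaches 351 using 798 g.
No combination under 798 g hits 351.

798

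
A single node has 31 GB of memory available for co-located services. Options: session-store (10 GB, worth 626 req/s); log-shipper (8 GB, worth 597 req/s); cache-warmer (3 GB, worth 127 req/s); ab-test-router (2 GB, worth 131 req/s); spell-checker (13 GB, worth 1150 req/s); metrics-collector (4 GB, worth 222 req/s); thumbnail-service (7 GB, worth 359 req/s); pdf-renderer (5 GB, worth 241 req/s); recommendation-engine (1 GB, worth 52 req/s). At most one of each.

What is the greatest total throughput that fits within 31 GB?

2373

Greedy by ratio would take log-shipper + cache-warmer + ab-test-router + spell-checker + metrics-collector + recommendation-engine: 31 GB used, total 2279.
But session-store + log-shipper + spell-checker fits in 31 GB and reaches 2373.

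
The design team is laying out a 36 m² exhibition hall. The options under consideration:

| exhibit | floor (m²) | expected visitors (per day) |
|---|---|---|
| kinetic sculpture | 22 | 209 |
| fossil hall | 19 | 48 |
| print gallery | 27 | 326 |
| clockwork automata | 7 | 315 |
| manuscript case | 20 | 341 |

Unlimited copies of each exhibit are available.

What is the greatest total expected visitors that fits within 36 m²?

Ranking by ratio (expected visitors/m²): clockwork automata 45.00, manuscript case 17.05, print gallery 12.07.
Taking 5×clockwork automata: 35 m² used, 1575 in expected visitors.
The spare 1 m² is too small for any remaining exhibit, and no exchange beats 1575.

1575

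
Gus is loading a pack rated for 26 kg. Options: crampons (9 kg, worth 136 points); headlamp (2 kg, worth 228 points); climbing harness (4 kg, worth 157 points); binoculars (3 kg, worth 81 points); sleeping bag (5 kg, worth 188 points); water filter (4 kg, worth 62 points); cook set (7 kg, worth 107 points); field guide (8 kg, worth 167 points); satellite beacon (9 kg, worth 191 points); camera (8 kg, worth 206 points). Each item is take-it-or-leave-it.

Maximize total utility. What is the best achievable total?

922

Taking headlamp + climbing harness + binoculars + sleeping bag + water filter + camera: 26 kg used, 922 in utility.
The closest alternative, headlamp + climbing harness + sleeping bag + cook set + camera, reaches only 886.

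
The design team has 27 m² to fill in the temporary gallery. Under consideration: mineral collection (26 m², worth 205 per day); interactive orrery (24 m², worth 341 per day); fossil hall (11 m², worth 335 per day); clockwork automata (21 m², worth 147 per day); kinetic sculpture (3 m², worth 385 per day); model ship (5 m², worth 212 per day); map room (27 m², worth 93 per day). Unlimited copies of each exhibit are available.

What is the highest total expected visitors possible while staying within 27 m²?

3465

Best packing: 9×kinetic sculpture — 27 m², 3465 total.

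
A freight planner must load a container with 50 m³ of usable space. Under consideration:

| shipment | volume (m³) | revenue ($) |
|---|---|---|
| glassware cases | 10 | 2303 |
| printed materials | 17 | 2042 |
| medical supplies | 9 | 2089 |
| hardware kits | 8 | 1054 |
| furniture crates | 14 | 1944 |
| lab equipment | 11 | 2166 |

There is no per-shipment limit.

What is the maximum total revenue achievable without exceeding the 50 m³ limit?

Filling by ratio: 5×medical supplies for 10445, with 5 m³ left unused.
The 45 m³ tied up in 5×medical supplies is better spent on 5×glassware cases — total rises to 11515 (50 m³).
That's the maximum — no swap from here does better than 11515.

11515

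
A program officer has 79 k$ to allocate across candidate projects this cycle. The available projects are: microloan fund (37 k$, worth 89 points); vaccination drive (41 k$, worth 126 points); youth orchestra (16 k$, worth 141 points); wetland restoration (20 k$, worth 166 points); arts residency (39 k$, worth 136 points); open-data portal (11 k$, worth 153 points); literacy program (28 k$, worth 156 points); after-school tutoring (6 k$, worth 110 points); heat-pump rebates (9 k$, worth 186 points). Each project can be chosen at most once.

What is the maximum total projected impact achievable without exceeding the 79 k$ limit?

By projected impact per k$: heat-pump rebates 20.67, after-school tutoring 18.33, open-data portal 13.91, youth orchestra 8.81 lead.
Filling by ratio: youth orchestra + wetland restoration + open-data portal + after-school tutoring + heat-pump rebates for 756, with 17 k$ left unused.
Dropping youth orchestra frees 16 k$; slotting in literacy program (28 k$) lifts the total to 771 at 74 k$.

771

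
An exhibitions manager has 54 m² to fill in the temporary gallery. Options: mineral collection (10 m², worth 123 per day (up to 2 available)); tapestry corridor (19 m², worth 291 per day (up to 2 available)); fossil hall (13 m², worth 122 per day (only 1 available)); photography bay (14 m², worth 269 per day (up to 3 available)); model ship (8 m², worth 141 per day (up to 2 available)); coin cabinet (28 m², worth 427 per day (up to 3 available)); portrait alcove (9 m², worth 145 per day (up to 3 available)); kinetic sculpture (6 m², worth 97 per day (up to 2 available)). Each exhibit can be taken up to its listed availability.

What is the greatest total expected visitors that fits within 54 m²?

1001

Ranking by ratio (expected visitors/m²): photography bay 19.21, model ship 17.62, kinetic sculpture 16.17, portrait alcove 16.11.
The ratio heuristic lands on 3×photography bay + model ship (948) but leaves 4 m² idle.
Replace model ship with 2×kinetic sculpture: the trade gains 53 net, giving 1001 at 54 m².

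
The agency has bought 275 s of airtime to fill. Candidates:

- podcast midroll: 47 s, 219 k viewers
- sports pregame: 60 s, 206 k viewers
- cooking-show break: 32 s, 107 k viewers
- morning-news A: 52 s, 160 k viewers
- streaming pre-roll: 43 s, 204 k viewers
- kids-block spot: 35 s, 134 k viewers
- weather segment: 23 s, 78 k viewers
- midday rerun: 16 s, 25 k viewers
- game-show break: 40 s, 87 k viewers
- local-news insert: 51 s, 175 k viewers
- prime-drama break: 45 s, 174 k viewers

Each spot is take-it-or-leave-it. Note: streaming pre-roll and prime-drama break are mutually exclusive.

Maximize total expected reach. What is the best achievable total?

1045

Best packing: podcast midroll + sports pregame + cooking-show break + streaming pre-roll + kids-block spot + local-news insert — 268 s, 1045 total.
An exhaustive check of the 2048 subsets confirms 1045.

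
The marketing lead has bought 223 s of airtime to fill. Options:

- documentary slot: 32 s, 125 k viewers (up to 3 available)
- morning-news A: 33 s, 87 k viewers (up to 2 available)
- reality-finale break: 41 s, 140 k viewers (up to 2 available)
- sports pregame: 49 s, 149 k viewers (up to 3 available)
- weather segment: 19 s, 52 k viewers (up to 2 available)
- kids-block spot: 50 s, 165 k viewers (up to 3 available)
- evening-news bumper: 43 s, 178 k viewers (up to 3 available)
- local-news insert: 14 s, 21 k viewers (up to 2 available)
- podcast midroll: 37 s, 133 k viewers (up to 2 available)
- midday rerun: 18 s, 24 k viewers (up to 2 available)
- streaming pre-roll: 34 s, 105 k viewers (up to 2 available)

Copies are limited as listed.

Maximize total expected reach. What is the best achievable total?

871

Ranking by ratio (expected reach/s): evening-news bumper 4.14, documentary slot 3.91, podcast midroll 3.59.
Taking the top-ratio spots first gives 2×documentary slot + weather segment + 3×evening-news bumper for 836 (212 s).
Dropping weather segment and evening-news bumper frees 62 s; slotting in documentary slot + reality-finale break (73 s) lifts the total to 871 at 223 s.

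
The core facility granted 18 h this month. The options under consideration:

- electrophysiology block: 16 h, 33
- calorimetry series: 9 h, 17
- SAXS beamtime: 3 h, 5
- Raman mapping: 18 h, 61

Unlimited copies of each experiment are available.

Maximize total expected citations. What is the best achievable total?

Taking Raman mapping: 18 h used, 61 in expected citations.
That's the maximum — no swap from here does better than 61.

61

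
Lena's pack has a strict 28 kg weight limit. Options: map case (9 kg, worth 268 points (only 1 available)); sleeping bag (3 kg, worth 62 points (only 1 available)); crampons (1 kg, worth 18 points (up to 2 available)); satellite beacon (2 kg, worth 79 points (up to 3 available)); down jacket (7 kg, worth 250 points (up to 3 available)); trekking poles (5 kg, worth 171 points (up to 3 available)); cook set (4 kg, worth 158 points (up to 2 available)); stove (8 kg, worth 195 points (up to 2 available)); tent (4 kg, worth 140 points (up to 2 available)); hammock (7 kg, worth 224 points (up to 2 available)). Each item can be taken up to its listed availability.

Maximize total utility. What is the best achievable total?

1053

3×satellite beacon + 2×down jacket + 2×cook set uses 28 of the 28 kg and totals 1053.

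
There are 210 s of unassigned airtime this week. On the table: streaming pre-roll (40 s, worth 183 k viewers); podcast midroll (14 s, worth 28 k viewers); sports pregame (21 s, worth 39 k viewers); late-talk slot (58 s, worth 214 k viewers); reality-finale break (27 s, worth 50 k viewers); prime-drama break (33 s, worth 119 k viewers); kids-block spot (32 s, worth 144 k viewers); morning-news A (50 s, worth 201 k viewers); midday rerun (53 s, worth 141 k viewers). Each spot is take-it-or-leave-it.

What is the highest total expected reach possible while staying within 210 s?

792

Taking the top-ratio spots first gives streaming pre-roll + podcast midroll + late-talk slot + kids-block spot + morning-news A for 770 (194 s).
Replace podcast midroll with reality-finale break: the trade gains 22 net, giving 792 at 207 s.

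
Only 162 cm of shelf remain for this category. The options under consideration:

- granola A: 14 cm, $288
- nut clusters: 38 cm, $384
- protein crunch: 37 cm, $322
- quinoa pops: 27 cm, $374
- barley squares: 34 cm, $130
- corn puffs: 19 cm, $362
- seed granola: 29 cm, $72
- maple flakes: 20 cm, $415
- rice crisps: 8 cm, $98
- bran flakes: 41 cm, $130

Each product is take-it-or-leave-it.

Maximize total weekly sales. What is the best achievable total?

2145

Greedy by ratio would take granola A + nut clusters + quinoa pops + barley squares + corn puffs + maple flakes + rice crisps: 160 cm used, total 2051.
Replace barley squares and rice crisps with protein crunch: the trade gains 94 net, giving 2145 at 155 cm.
The closest alternative, granola A + nut clusters + quinoa pops + barley squares + corn puffs + maple flakes + rice crisps, reaches only 2051.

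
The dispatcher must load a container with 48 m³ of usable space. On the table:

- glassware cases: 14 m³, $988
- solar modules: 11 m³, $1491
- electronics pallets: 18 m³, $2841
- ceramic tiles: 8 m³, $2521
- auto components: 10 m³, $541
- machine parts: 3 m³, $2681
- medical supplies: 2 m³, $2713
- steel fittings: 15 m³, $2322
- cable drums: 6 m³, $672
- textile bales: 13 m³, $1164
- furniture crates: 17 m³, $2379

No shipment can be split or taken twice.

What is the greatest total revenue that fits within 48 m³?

Density check — medical supplies 1356.50, machine parts 893.67, ceramic tiles 315.12 are the best per m³.
The ratio heuristic lands on electronics pallets + ceramic tiles + machine parts + medical supplies + steel fittings (13078) but leaves 2 m³ idle.
The 15 m³ tied up in steel fittings is better spent on furniture crates — total rises to 13135 (48 m³).
No other feasible combination exceeds 13135.

13135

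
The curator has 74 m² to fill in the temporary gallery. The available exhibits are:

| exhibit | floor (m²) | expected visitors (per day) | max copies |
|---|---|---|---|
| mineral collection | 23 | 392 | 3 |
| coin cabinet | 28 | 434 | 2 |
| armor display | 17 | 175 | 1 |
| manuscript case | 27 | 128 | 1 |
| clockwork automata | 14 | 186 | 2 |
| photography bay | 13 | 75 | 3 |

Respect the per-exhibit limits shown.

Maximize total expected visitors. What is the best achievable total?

1218

Density check — mineral collection 17.04, coin cabinet 15.50, clockwork automata 13.29, armor display 10.29 are the best per m².
Greedy by ratio would take 3×mineral collection: 69 m² used, total 1176.
Dropping mineral collection frees 23 m²; slotting in coin cabinet (28 m²) lifts the total to 1218 at 74 m².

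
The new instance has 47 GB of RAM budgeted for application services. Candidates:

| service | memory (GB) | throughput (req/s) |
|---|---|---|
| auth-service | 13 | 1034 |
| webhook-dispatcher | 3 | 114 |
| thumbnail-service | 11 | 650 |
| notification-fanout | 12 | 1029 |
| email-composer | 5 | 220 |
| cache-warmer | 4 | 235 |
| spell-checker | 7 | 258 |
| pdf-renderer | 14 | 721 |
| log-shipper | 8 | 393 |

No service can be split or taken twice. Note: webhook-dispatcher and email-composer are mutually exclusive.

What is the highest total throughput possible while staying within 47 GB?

3220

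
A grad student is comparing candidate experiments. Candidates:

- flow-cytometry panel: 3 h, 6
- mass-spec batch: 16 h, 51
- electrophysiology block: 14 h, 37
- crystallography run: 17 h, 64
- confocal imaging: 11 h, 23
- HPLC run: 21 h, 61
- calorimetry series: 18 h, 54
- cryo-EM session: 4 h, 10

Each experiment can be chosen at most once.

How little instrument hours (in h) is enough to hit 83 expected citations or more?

Need the lightest bundle worth ≥ 83.
crystallography run + confocal imaging reaches 87 using 28 h.
Below 28 h the best achievable stays under 83.

28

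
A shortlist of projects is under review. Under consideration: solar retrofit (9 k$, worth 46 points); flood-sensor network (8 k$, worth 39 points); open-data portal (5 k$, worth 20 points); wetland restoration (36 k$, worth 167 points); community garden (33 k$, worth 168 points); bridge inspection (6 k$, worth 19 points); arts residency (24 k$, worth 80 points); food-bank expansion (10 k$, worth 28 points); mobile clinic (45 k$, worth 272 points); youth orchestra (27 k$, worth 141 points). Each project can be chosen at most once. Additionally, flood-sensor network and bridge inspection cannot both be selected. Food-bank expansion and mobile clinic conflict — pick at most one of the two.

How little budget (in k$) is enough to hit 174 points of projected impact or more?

35

Look for the lowest-budget combination reaching 174.
flood-sensor network + youth orchestra: 180 projected impact at 35 k$.
Below 35 k$ the best achievable stays under 174.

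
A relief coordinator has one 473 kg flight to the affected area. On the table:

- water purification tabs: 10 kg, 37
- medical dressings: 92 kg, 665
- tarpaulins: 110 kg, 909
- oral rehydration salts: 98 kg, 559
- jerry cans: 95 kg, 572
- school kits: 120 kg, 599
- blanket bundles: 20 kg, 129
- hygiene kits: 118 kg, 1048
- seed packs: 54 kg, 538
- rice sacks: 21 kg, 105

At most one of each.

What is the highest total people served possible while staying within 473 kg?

Filling by ratio: water purification tabs + medical dressings + tarpaulins + blanket bundles + hygiene kits + seed packs + rice sacks for 3431, with 48 kg left unused.
Replace water purification tabs and blanket bundles and rice sacks with jerry cans: the trade gains 301 net, giving 3732 at 469 kg.
The spare 4 kg is too small for any remaining supply, and no exchange beats 3732.

3732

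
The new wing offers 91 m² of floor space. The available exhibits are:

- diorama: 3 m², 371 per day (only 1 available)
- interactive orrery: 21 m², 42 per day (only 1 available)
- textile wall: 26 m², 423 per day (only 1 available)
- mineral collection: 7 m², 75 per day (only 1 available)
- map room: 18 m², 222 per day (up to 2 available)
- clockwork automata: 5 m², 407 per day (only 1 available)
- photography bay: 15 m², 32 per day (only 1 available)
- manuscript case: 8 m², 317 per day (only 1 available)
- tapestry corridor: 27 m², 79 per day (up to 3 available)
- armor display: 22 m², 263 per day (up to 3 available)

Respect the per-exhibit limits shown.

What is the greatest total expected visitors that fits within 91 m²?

2078

Greedy by ratio would take diorama + textile wall + mineral collection + 2×map room + clockwork automata + manuscript case: 85 m² used, total 2037.
The 18 m² tied up in map room is better spent on armor display — total rises to 2078 (89 m²).
The spare 2 m² is too small for any remaining exhibit, and no exchange beats 2078.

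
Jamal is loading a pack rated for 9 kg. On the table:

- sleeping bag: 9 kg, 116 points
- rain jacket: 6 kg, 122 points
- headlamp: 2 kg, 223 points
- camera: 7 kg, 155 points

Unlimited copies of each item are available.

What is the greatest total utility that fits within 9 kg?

892

The ratio ordering already packs tightly: 4×headlamp, 8 kg, 892.
Nothing else within 9 kg beats 892.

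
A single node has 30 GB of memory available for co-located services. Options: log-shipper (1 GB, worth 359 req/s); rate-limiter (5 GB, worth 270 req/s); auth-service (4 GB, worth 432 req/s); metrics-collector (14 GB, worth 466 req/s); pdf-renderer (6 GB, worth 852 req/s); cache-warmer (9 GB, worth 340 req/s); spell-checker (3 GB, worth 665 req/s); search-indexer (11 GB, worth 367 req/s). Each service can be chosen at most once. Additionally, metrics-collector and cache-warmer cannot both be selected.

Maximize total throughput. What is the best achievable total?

Greedy by ratio would take log-shipper + rate-limiter + auth-service + pdf-renderer + cache-warmer + spell-checker: 28 GB used, total 2918.
The 9 GB tied up in cache-warmer is better spent on search-indexer — total rises to 2945 (30 GB).
The closest alternative, log-shipper + rate-limiter + auth-service + pdf-renderer + cache-warmer + spell-checker, reaches only 2918.

2945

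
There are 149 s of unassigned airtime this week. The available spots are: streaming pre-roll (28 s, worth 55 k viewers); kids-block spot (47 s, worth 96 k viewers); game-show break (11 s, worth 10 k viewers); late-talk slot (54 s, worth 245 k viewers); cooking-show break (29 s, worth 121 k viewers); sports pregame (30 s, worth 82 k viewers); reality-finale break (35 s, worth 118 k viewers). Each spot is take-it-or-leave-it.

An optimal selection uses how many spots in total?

4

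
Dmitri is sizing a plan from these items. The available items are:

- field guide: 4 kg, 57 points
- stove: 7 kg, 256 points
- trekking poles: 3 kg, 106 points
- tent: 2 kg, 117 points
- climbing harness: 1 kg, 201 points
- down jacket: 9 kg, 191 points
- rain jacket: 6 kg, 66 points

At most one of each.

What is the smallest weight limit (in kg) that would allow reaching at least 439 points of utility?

Need the lightest bundle worth ≥ 439.
Taking stove + climbing harness gives 457 (≥ 439) for 8 kg.
Any bundle with less than 8 kg falls short of 439.

8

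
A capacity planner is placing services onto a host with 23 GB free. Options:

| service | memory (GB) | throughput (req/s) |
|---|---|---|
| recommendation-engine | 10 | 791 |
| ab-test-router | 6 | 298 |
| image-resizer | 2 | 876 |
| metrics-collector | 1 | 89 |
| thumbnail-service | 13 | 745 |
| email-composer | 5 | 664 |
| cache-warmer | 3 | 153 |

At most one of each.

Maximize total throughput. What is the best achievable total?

2629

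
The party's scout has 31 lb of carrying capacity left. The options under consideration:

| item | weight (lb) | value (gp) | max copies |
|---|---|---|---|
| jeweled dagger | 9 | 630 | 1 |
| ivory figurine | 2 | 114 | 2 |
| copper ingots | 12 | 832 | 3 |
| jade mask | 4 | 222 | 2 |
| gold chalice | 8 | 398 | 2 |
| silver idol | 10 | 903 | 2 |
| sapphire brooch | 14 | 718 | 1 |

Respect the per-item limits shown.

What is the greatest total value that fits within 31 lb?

2550

Best packing: jeweled dagger + ivory figurine + 2×silver idol — 31 lb, 2550 total.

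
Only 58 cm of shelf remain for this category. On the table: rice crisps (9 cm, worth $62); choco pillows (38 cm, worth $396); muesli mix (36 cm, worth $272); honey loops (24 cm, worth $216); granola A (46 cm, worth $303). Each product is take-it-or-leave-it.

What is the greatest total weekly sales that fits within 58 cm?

458

Best packing: rice crisps + choco pillows — 47 cm, 458 total.
The closest alternative, choco pillows, reaches only 396.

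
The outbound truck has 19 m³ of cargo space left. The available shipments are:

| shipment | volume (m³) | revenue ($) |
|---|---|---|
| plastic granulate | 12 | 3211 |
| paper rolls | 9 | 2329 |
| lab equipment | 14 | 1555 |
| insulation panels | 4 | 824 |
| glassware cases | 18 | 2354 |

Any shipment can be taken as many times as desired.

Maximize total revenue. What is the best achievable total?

The ratio heuristic lands on plastic granulate + insulation panels (4035) but leaves 3 m³ idle.
Dropping plastic granulate and insulation panels frees 16 m³; slotting in 2×paper rolls (18 m³) lifts the total to 4658 at 18 m³.

4658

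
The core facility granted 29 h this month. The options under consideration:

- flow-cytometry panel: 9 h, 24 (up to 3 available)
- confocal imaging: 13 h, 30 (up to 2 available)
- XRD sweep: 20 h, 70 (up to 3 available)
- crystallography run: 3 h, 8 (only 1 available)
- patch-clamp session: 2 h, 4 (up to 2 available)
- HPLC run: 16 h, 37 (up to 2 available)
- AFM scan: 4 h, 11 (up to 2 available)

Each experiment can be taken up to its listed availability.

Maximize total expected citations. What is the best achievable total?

94

Ranking by ratio (expected citations/h): XRD sweep 3.50, AFM scan 2.75, flow-cytometry panel 2.67, crystallography run 2.67.
Taking the top-ratio experiments first gives XRD sweep + 2×AFM scan for 92 (28 h).
The 8 h tied up in 2×AFM scan is better spent on flow-cytometry panel — total rises to 94 (29 h).
No other feasible combination exceeds 94.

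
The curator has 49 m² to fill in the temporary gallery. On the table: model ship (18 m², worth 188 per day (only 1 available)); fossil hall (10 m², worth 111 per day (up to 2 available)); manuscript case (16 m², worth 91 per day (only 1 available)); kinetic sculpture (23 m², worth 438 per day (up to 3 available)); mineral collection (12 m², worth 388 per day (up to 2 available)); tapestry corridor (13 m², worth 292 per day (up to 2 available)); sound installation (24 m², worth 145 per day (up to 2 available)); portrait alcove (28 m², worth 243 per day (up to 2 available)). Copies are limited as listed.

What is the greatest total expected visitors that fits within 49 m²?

By expected visitors per m²: mineral collection 32.33, tapestry corridor 22.46, kinetic sculpture 19.04 lead.
The ratio heuristic lands on fossil hall + 2×mineral collection + tapestry corridor (1179) but leaves 2 m² idle.
The 23 m² tied up in fossil hall and tapestry corridor is better spent on kinetic sculpture — total rises to 1214 (47 m²).

1214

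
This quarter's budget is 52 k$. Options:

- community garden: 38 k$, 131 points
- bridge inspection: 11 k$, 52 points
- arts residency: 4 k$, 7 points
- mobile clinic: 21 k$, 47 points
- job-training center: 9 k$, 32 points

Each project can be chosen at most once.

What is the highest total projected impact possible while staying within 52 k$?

183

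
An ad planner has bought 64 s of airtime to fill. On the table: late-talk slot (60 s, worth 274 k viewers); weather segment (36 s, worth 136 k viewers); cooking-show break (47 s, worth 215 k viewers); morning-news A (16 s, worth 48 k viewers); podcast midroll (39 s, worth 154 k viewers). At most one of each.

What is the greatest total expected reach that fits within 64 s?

A density-first pass picks cooking-show break + morning-news A — 263 at 63 s.
Dropping cooking-show break and morning-news A frees 63 s; slotting in late-talk slot (60 s) lifts the total to 274 at 60 s.
Next best is cooking-show break + morning-news A at 263 (63 s) — short by 11.

274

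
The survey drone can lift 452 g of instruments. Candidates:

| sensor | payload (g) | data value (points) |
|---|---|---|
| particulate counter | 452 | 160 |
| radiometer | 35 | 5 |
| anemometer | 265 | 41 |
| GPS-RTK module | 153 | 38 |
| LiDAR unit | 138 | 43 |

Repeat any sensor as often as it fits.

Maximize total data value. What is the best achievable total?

Density check — particulate counter 0.35, LiDAR unit 0.31, GPS-RTK module 0.25 are the best per g.
The ratio ordering already packs tightly: particulate counter, 452 g, 160.

160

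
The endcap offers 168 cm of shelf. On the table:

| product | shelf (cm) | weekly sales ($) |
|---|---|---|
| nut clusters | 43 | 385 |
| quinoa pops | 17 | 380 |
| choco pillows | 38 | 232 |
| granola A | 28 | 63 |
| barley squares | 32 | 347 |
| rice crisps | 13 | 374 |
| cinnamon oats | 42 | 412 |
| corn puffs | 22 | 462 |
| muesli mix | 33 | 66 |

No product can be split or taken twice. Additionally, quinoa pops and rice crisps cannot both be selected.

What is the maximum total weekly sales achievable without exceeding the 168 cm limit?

By weekly sales per cm: rice crisps 28.77, quinoa pops 22.35, corn puffs 21.00, barley squares 10.84 lead.
Taking nut clusters + quinoa pops + barley squares + cinnamon oats + corn puffs: 156 cm used, 1986 in weekly sales.
That's the maximum — no feasible swap from here does better than 1986.

1986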